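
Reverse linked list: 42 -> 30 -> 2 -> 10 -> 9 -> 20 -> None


Step 1: curr=42, set curr.next=prev(None) | reversed so far: 42
Step 2: curr=30, set curr.next=prev(42) | reversed so far: 30 -> 42
Step 3: curr=2, set curr.next=prev(30) | reversed so far: 2 -> 30 -> 42
Step 4: curr=10, set curr.next=prev(2) | reversed so far: 10 -> 2 -> 30 -> 42
Step 5: curr=9, set curr.next=prev(10) | reversed so far: 9 -> 10 -> 2 -> 30 -> 42
Step 6: curr=20, set curr.next=prev(9) | reversed so far: 20 -> 9 -> 10 -> 2 -> 30 -> 42

20 -> 9 -> 10 -> 2 -> 30 -> 42 -> None


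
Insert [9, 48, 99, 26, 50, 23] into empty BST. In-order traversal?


Insert 9: root
Insert 48: R from 9
Insert 99: R from 9 -> R from 48
Insert 26: R from 9 -> L from 48
Insert 50: R from 9 -> R from 48 -> L from 99
Insert 23: R from 9 -> L from 48 -> L from 26

In-order: [9, 23, 26, 48, 50, 99]


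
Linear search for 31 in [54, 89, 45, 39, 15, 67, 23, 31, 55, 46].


i=0: 54!=31
i=1: 89!=31
i=2: 45!=31
i=3: 39!=31
i=4: 15!=31
i=5: 67!=31
i=6: 23!=31
i=7: 31==31 found!

Found at 7, 8 comps


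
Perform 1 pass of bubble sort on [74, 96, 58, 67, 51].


Initial: [74, 96, 58, 67, 51]
Pass 1: [74, 58, 67, 51, 96] (3 swaps)

After 1 pass: [74, 58, 67, 51, 96]


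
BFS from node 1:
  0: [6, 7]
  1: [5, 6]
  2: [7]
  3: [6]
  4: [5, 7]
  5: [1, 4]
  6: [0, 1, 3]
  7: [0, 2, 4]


Visit 1, enqueue [5, 6]
Visit 5, enqueue [4]
Visit 6, enqueue [0, 3]
Visit 4, enqueue [7]
Visit 0, enqueue []
Visit 3, enqueue []
Visit 7, enqueue [2]
Visit 2, enqueue []

BFS order: [1, 5, 6, 4, 0, 3, 7, 2]


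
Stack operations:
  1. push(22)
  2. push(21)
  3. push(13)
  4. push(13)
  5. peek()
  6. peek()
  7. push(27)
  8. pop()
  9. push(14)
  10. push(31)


push(22) -> [22]
push(21) -> [22, 21]
push(13) -> [22, 21, 13]
push(13) -> [22, 21, 13, 13]
peek()->13
peek()->13
push(27) -> [22, 21, 13, 13, 27]
pop()->27, [22, 21, 13, 13]
push(14) -> [22, 21, 13, 13, 14]
push(31) -> [22, 21, 13, 13, 14, 31]

Final stack: [22, 21, 13, 13, 14, 31]


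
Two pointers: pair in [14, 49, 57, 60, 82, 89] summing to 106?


lo=0(14)+hi=5(89)=103
lo=1(49)+hi=5(89)=138
lo=1(49)+hi=4(82)=131
lo=1(49)+hi=3(60)=109
lo=1(49)+hi=2(57)=106

Yes: 49+57=106


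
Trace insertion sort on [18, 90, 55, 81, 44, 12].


Initial: [18, 90, 55, 81, 44, 12]
Insert 90: [18, 90, 55, 81, 44, 12]
Insert 55: [18, 55, 90, 81, 44, 12]
Insert 81: [18, 55, 81, 90, 44, 12]
Insert 44: [18, 44, 55, 81, 90, 12]
Insert 12: [12, 18, 44, 55, 81, 90]

Sorted: [12, 18, 44, 55, 81, 90]


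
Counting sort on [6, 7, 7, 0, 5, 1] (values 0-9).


Input: [6, 7, 7, 0, 5, 1]
Counts: [1, 1, 0, 0, 0, 1, 1, 2, 0, 0]

Sorted: [0, 1, 5, 6, 7, 7]


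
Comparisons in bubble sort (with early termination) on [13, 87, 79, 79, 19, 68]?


Algorithm: bubble sort (with early termination)
Input: [13, 87, 79, 79, 19, 68]
Sorted: [13, 19, 68, 79, 79, 87]

14


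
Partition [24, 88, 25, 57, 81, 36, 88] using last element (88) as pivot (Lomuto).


Pivot: 88
  24 <= 88: advance i (no swap)
  88 <= 88: advance i (no swap)
  25 <= 88: advance i (no swap)
  57 <= 88: advance i (no swap)
  81 <= 88: advance i (no swap)
  36 <= 88: advance i (no swap)
Place pivot at 6: [24, 88, 25, 57, 81, 36, 88]

Partitioned: [24, 88, 25, 57, 81, 36, 88]


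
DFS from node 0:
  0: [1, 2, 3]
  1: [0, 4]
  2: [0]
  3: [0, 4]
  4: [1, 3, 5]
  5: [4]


Visit 0, push [3, 2, 1]
Visit 1, push [4]
Visit 4, push [5, 3]
Visit 3, push []
Visit 5, push []
Visit 2, push []

DFS order: [0, 1, 4, 3, 5, 2]


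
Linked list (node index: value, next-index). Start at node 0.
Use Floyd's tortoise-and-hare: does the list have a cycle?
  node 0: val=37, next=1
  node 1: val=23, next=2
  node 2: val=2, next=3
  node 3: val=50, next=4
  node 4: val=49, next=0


Floyd's tortoise (slow, +1) and hare (fast, +2):
  init: slow=0, fast=0
  step 1: slow=1, fast=2
  step 2: slow=2, fast=4
  step 3: slow=3, fast=1
  step 4: slow=4, fast=3
  step 5: slow=0, fast=0
  slow == fast at node 0: cycle detected

Cycle: yes


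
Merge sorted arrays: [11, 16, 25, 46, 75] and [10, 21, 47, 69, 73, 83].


Take 10 from B
Take 11 from A
Take 16 from A
Take 21 from B
Take 25 from A
Take 46 from A
Take 47 from B
Take 69 from B
Take 73 from B
Take 75 from A

Merged: [10, 11, 16, 21, 25, 46, 47, 69, 73, 75, 83]


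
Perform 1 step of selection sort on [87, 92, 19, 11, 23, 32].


Initial: [87, 92, 19, 11, 23, 32]
Step 1: min=11 at 3
  Swap: [11, 92, 19, 87, 23, 32]

After 1 step: [11, 92, 19, 87, 23, 32]


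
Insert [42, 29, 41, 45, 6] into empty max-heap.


Insert 42: [42]
Insert 29: [42, 29]
Insert 41: [42, 29, 41]
Insert 45: [45, 42, 41, 29]
Insert 6: [45, 42, 41, 29, 6]

Final heap: [45, 42, 41, 29, 6]


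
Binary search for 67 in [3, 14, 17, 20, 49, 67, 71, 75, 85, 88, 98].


Step 1: lo=0, hi=10, mid=5, val=67

Found at index 5


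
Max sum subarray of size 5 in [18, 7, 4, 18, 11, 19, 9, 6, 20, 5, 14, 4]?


[0:5]: 58
[1:6]: 59
[2:7]: 61
[3:8]: 63
[4:9]: 65
[5:10]: 59
[6:11]: 54
[7:12]: 49

Max: 65 at [4:9]


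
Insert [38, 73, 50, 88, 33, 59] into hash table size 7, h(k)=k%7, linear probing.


Insert 38: h=3 -> slot 3
Insert 73: h=3, 1 probes -> slot 4
Insert 50: h=1 -> slot 1
Insert 88: h=4, 1 probes -> slot 5
Insert 33: h=5, 1 probes -> slot 6
Insert 59: h=3, 4 probes -> slot 0

Table: [59, 50, None, 38, 73, 88, 33]


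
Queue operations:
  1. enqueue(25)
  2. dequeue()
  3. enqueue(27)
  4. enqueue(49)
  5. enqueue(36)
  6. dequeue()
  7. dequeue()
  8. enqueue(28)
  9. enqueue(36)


enqueue(25) -> [25]
dequeue()->25, []
enqueue(27) -> [27]
enqueue(49) -> [27, 49]
enqueue(36) -> [27, 49, 36]
dequeue()->27, [49, 36]
dequeue()->49, [36]
enqueue(28) -> [36, 28]
enqueue(36) -> [36, 28, 36]

Final queue: [36, 28, 36]


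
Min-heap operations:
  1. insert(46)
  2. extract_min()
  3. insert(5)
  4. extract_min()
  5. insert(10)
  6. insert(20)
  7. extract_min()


insert(46) -> [46]
extract_min()->46, []
insert(5) -> [5]
extract_min()->5, []
insert(10) -> [10]
insert(20) -> [10, 20]
extract_min()->10, [20]

Final heap: [20]


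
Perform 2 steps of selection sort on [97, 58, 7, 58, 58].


Initial: [97, 58, 7, 58, 58]
Step 1: min=7 at 2
  Swap: [7, 58, 97, 58, 58]
Step 2: min=58 at 1
  Swap: [7, 58, 97, 58, 58]

After 2 steps: [7, 58, 97, 58, 58]


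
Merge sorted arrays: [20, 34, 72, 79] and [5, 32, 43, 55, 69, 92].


Take 5 from B
Take 20 from A
Take 32 from B
Take 34 from A
Take 43 from B
Take 55 from B
Take 69 from B
Take 72 from A
Take 79 from A

Merged: [5, 20, 32, 34, 43, 55, 69, 72, 79, 92]


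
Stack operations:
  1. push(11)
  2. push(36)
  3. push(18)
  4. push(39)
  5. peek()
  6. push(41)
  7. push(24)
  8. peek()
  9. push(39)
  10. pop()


push(11) -> [11]
push(36) -> [11, 36]
push(18) -> [11, 36, 18]
push(39) -> [11, 36, 18, 39]
peek()->39
push(41) -> [11, 36, 18, 39, 41]
push(24) -> [11, 36, 18, 39, 41, 24]
peek()->24
push(39) -> [11, 36, 18, 39, 41, 24, 39]
pop()->39, [11, 36, 18, 39, 41, 24]

Final stack: [11, 36, 18, 39, 41, 24]


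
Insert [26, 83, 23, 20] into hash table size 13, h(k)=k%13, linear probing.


Insert 26: h=0 -> slot 0
Insert 83: h=5 -> slot 5
Insert 23: h=10 -> slot 10
Insert 20: h=7 -> slot 7

Table: [26, None, None, None, None, 83, None, 20, None, None, 23, None, None]


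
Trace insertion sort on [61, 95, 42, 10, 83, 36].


Initial: [61, 95, 42, 10, 83, 36]
Insert 95: [61, 95, 42, 10, 83, 36]
Insert 42: [42, 61, 95, 10, 83, 36]
Insert 10: [10, 42, 61, 95, 83, 36]
Insert 83: [10, 42, 61, 83, 95, 36]
Insert 36: [10, 36, 42, 61, 83, 95]

Sorted: [10, 36, 42, 61, 83, 95]


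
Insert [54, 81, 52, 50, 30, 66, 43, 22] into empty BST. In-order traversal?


Insert 54: root
Insert 81: R from 54
Insert 52: L from 54
Insert 50: L from 54 -> L from 52
Insert 30: L from 54 -> L from 52 -> L from 50
Insert 66: R from 54 -> L from 81
Insert 43: L from 54 -> L from 52 -> L from 50 -> R from 30
Insert 22: L from 54 -> L from 52 -> L from 50 -> L from 30

In-order: [22, 30, 43, 50, 52, 54, 66, 81]


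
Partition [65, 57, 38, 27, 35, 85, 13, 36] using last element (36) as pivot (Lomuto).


Pivot: 36
  27 <= 36: swap -> [27, 57, 38, 65, 35, 85, 13, 36]
  35 <= 36: swap -> [27, 35, 38, 65, 57, 85, 13, 36]
  13 <= 36: swap -> [27, 35, 13, 65, 57, 85, 38, 36]
Place pivot at 3: [27, 35, 13, 36, 57, 85, 38, 65]

Partitioned: [27, 35, 13, 36, 57, 85, 38, 65]


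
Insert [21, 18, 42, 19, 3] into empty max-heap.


Insert 21: [21]
Insert 18: [21, 18]
Insert 42: [42, 18, 21]
Insert 19: [42, 19, 21, 18]
Insert 3: [42, 19, 21, 18, 3]

Final heap: [42, 19, 21, 18, 3]


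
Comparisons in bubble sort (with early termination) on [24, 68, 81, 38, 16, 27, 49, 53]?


Algorithm: bubble sort (with early termination)
Input: [24, 68, 81, 38, 16, 27, 49, 53]
Sorted: [16, 24, 27, 38, 49, 53, 68, 81]

25


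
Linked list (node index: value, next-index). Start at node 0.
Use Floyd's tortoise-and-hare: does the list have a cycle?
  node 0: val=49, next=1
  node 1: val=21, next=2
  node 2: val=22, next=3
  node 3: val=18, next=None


Floyd's tortoise (slow, +1) and hare (fast, +2):
  init: slow=0, fast=0
  step 1: slow=1, fast=2
  step 2: fast 2->3->None, no cycle

Cycle: no


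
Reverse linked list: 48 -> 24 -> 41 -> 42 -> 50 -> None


Step 1: curr=48, set curr.next=prev(None) | reversed so far: 48
Step 2: curr=24, set curr.next=prev(48) | reversed so far: 24 -> 48
Step 3: curr=41, set curr.next=prev(24) | reversed so far: 41 -> 24 -> 48
Step 4: curr=42, set curr.next=prev(41) | reversed so far: 42 -> 41 -> 24 -> 48
Step 5: curr=50, set curr.next=prev(42) | reversed so far: 50 -> 42 -> 41 -> 24 -> 48

50 -> 42 -> 41 -> 24 -> 48 -> None


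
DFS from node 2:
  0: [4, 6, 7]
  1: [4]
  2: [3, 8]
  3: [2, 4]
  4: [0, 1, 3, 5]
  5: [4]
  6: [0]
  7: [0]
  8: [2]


Visit 2, push [8, 3]
Visit 3, push [4]
Visit 4, push [5, 1, 0]
Visit 0, push [7, 6]
Visit 6, push []
Visit 7, push []
Visit 1, push []
Visit 5, push []
Visit 8, push []

DFS order: [2, 3, 4, 0, 6, 7, 1, 5, 8]


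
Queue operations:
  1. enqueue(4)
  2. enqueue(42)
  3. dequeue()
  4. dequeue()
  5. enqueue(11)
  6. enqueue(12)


enqueue(4) -> [4]
enqueue(42) -> [4, 42]
dequeue()->4, [42]
dequeue()->42, []
enqueue(11) -> [11]
enqueue(12) -> [11, 12]

Final queue: [11, 12]


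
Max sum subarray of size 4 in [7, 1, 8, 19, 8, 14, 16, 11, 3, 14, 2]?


[0:4]: 35
[1:5]: 36
[2:6]: 49
[3:7]: 57
[4:8]: 49
[5:9]: 44
[6:10]: 44
[7:11]: 30

Max: 57 at [3:7]


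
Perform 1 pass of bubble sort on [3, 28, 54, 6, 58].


Initial: [3, 28, 54, 6, 58]
Pass 1: [3, 28, 6, 54, 58] (1 swaps)

After 1 pass: [3, 28, 6, 54, 58]


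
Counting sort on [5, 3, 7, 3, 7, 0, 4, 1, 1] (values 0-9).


Input: [5, 3, 7, 3, 7, 0, 4, 1, 1]
Counts: [1, 2, 0, 2, 1, 1, 0, 2, 0, 0]

Sorted: [0, 1, 1, 3, 3, 4, 5, 7, 7]


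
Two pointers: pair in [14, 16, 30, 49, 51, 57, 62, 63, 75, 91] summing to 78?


lo=0(14)+hi=9(91)=105
lo=0(14)+hi=8(75)=89
lo=0(14)+hi=7(63)=77
lo=1(16)+hi=7(63)=79
lo=1(16)+hi=6(62)=78

Yes: 16+62=78


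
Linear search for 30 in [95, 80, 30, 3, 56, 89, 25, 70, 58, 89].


i=0: 95!=30
i=1: 80!=30
i=2: 30==30 found!

Found at 2, 3 comps


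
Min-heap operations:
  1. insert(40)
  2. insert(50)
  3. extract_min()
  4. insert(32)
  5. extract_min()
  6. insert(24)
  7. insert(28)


insert(40) -> [40]
insert(50) -> [40, 50]
extract_min()->40, [50]
insert(32) -> [32, 50]
extract_min()->32, [50]
insert(24) -> [24, 50]
insert(28) -> [24, 50, 28]

Final heap: [24, 50, 28]


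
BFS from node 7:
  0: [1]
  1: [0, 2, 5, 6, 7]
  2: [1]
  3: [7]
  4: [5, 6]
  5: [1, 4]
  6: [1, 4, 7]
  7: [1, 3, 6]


Visit 7, enqueue [1, 3, 6]
Visit 1, enqueue [0, 2, 5]
Visit 3, enqueue []
Visit 6, enqueue [4]
Visit 0, enqueue []
Visit 2, enqueue []
Visit 5, enqueue []
Visit 4, enqueue []

BFS order: [7, 1, 3, 6, 0, 2, 5, 4]


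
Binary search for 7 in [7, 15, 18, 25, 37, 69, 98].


Step 1: lo=0, hi=6, mid=3, val=25
Step 2: lo=0, hi=2, mid=1, val=15
Step 3: lo=0, hi=0, mid=0, val=7

Found at index 0


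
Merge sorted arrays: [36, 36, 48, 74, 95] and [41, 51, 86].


Take 36 from A
Take 36 from A
Take 41 from B
Take 48 from A
Take 51 from B
Take 74 from A
Take 86 from B

Merged: [36, 36, 41, 48, 51, 74, 86, 95]


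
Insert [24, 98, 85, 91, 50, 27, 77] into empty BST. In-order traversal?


Insert 24: root
Insert 98: R from 24
Insert 85: R from 24 -> L from 98
Insert 91: R from 24 -> L from 98 -> R from 85
Insert 50: R from 24 -> L from 98 -> L from 85
Insert 27: R from 24 -> L from 98 -> L from 85 -> L from 50
Insert 77: R from 24 -> L from 98 -> L from 85 -> R from 50

In-order: [24, 27, 50, 77, 85, 91, 98]


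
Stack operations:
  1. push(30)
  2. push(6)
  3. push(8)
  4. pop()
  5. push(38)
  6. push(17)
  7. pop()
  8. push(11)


push(30) -> [30]
push(6) -> [30, 6]
push(8) -> [30, 6, 8]
pop()->8, [30, 6]
push(38) -> [30, 6, 38]
push(17) -> [30, 6, 38, 17]
pop()->17, [30, 6, 38]
push(11) -> [30, 6, 38, 11]

Final stack: [30, 6, 38, 11]


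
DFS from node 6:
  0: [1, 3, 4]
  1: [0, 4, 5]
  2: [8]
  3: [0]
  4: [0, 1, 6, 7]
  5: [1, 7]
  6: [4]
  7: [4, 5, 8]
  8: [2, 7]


Visit 6, push [4]
Visit 4, push [7, 1, 0]
Visit 0, push [3, 1]
Visit 1, push [5]
Visit 5, push [7]
Visit 7, push [8]
Visit 8, push [2]
Visit 2, push []
Visit 3, push []

DFS order: [6, 4, 0, 1, 5, 7, 8, 2, 3]


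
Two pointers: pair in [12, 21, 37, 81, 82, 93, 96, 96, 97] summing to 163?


lo=0(12)+hi=8(97)=109
lo=1(21)+hi=8(97)=118
lo=2(37)+hi=8(97)=134
lo=3(81)+hi=8(97)=178
lo=3(81)+hi=7(96)=177
lo=3(81)+hi=6(96)=177
lo=3(81)+hi=5(93)=174
lo=3(81)+hi=4(82)=163

Yes: 81+82=163


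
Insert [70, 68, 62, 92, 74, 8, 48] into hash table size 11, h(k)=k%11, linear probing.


Insert 70: h=4 -> slot 4
Insert 68: h=2 -> slot 2
Insert 62: h=7 -> slot 7
Insert 92: h=4, 1 probes -> slot 5
Insert 74: h=8 -> slot 8
Insert 8: h=8, 1 probes -> slot 9
Insert 48: h=4, 2 probes -> slot 6

Table: [None, None, 68, None, 70, 92, 48, 62, 74, 8, None]


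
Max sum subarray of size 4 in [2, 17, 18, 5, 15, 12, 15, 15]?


[0:4]: 42
[1:5]: 55
[2:6]: 50
[3:7]: 47
[4:8]: 57

Max: 57 at [4:8]


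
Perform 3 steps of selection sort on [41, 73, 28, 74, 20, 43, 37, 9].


Initial: [41, 73, 28, 74, 20, 43, 37, 9]
Step 1: min=9 at 7
  Swap: [9, 73, 28, 74, 20, 43, 37, 41]
Step 2: min=20 at 4
  Swap: [9, 20, 28, 74, 73, 43, 37, 41]
Step 3: min=28 at 2
  Swap: [9, 20, 28, 74, 73, 43, 37, 41]

After 3 steps: [9, 20, 28, 74, 73, 43, 37, 41]


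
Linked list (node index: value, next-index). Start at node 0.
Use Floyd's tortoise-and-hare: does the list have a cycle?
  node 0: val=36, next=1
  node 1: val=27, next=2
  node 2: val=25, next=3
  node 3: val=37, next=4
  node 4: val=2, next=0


Floyd's tortoise (slow, +1) and hare (fast, +2):
  init: slow=0, fast=0
  step 1: slow=1, fast=2
  step 2: slow=2, fast=4
  step 3: slow=3, fast=1
  step 4: slow=4, fast=3
  step 5: slow=0, fast=0
  slow == fast at node 0: cycle detected

Cycle: yes


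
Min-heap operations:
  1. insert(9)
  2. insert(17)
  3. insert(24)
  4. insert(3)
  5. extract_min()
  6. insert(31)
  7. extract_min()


insert(9) -> [9]
insert(17) -> [9, 17]
insert(24) -> [9, 17, 24]
insert(3) -> [3, 9, 24, 17]
extract_min()->3, [9, 17, 24]
insert(31) -> [9, 17, 24, 31]
extract_min()->9, [17, 31, 24]

Final heap: [17, 31, 24]


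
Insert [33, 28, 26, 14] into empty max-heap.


Insert 33: [33]
Insert 28: [33, 28]
Insert 26: [33, 28, 26]
Insert 14: [33, 28, 26, 14]

Final heap: [33, 28, 26, 14]


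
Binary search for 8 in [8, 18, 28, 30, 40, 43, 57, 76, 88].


Step 1: lo=0, hi=8, mid=4, val=40
Step 2: lo=0, hi=3, mid=1, val=18
Step 3: lo=0, hi=0, mid=0, val=8

Found at index 0


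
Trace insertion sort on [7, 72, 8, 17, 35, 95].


Initial: [7, 72, 8, 17, 35, 95]
Insert 72: [7, 72, 8, 17, 35, 95]
Insert 8: [7, 8, 72, 17, 35, 95]
Insert 17: [7, 8, 17, 72, 35, 95]
Insert 35: [7, 8, 17, 35, 72, 95]
Insert 95: [7, 8, 17, 35, 72, 95]

Sorted: [7, 8, 17, 35, 72, 95]


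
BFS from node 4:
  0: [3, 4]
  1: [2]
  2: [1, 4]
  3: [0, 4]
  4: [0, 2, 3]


Visit 4, enqueue [0, 2, 3]
Visit 0, enqueue []
Visit 2, enqueue [1]
Visit 3, enqueue []
Visit 1, enqueue []

BFS order: [4, 0, 2, 3, 1]


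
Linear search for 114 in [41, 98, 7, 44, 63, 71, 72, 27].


i=0: 41!=114
i=1: 98!=114
i=2: 7!=114
i=3: 44!=114
i=4: 63!=114
i=5: 71!=114
i=6: 72!=114
i=7: 27!=114

Not found, 8 comps


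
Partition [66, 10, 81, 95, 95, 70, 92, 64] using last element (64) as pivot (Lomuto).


Pivot: 64
  10 <= 64: swap -> [10, 66, 81, 95, 95, 70, 92, 64]
Place pivot at 1: [10, 64, 81, 95, 95, 70, 92, 66]

Partitioned: [10, 64, 81, 95, 95, 70, 92, 66]


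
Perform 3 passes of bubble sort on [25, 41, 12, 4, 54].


Initial: [25, 41, 12, 4, 54]
Pass 1: [25, 12, 4, 41, 54] (2 swaps)
Pass 2: [12, 4, 25, 41, 54] (2 swaps)
Pass 3: [4, 12, 25, 41, 54] (1 swaps)

After 3 passes: [4, 12, 25, 41, 54]


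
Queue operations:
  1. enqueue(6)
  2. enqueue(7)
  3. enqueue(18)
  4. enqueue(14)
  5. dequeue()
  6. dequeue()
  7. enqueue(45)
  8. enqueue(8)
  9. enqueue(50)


enqueue(6) -> [6]
enqueue(7) -> [6, 7]
enqueue(18) -> [6, 7, 18]
enqueue(14) -> [6, 7, 18, 14]
dequeue()->6, [7, 18, 14]
dequeue()->7, [18, 14]
enqueue(45) -> [18, 14, 45]
enqueue(8) -> [18, 14, 45, 8]
enqueue(50) -> [18, 14, 45, 8, 50]

Final queue: [18, 14, 45, 8, 50]


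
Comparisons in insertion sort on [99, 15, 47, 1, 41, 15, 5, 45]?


Algorithm: insertion sort
Input: [99, 15, 47, 1, 41, 15, 5, 45]
Sorted: [1, 5, 15, 15, 41, 45, 47, 99]

22


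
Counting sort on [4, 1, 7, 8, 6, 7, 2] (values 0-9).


Input: [4, 1, 7, 8, 6, 7, 2]
Counts: [0, 1, 1, 0, 1, 0, 1, 2, 1, 0]

Sorted: [1, 2, 4, 6, 7, 7, 8]


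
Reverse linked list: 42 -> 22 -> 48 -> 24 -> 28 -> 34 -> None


Step 1: curr=42, set curr.next=prev(None) | reversed so far: 42
Step 2: curr=22, set curr.next=prev(42) | reversed so far: 22 -> 42
Step 3: curr=48, set curr.next=prev(22) | reversed so far: 48 -> 22 -> 42
Step 4: curr=24, set curr.next=prev(48) | reversed so far: 24 -> 48 -> 22 -> 42
Step 5: curr=28, set curr.next=prev(24) | reversed so far: 28 -> 24 -> 48 -> 22 -> 42
Step 6: curr=34, set curr.next=prev(28) | reversed so far: 34 -> 28 -> 24 -> 48 -> 22 -> 42

34 -> 28 -> 24 -> 48 -> 22 -> 42 -> None


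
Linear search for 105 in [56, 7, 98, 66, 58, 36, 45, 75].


i=0: 56!=105
i=1: 7!=105
i=2: 98!=105
i=3: 66!=105
i=4: 58!=105
i=5: 36!=105
i=6: 45!=105
i=7: 75!=105

Not found, 8 comps


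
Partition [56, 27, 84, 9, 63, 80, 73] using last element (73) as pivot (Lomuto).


Pivot: 73
  56 <= 73: advance i (no swap)
  27 <= 73: advance i (no swap)
  9 <= 73: swap -> [56, 27, 9, 84, 63, 80, 73]
  63 <= 73: swap -> [56, 27, 9, 63, 84, 80, 73]
Place pivot at 4: [56, 27, 9, 63, 73, 80, 84]

Partitioned: [56, 27, 9, 63, 73, 80, 84]


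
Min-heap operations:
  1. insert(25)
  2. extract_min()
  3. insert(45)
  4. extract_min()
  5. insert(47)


insert(25) -> [25]
extract_min()->25, []
insert(45) -> [45]
extract_min()->45, []
insert(47) -> [47]

Final heap: [47]


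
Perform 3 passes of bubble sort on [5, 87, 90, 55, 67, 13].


Initial: [5, 87, 90, 55, 67, 13]
Pass 1: [5, 87, 55, 67, 13, 90] (3 swaps)
Pass 2: [5, 55, 67, 13, 87, 90] (3 swaps)
Pass 3: [5, 55, 13, 67, 87, 90] (1 swaps)

After 3 passes: [5, 55, 13, 67, 87, 90]


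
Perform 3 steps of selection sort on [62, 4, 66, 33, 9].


Initial: [62, 4, 66, 33, 9]
Step 1: min=4 at 1
  Swap: [4, 62, 66, 33, 9]
Step 2: min=9 at 4
  Swap: [4, 9, 66, 33, 62]
Step 3: min=33 at 3
  Swap: [4, 9, 33, 66, 62]

After 3 steps: [4, 9, 33, 66, 62]


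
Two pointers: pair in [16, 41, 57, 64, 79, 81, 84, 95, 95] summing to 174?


lo=0(16)+hi=8(95)=111
lo=1(41)+hi=8(95)=136
lo=2(57)+hi=8(95)=152
lo=3(64)+hi=8(95)=159
lo=4(79)+hi=8(95)=174

Yes: 79+95=174


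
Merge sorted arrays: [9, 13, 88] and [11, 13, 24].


Take 9 from A
Take 11 from B
Take 13 from A
Take 13 from B
Take 24 from B

Merged: [9, 11, 13, 13, 24, 88]


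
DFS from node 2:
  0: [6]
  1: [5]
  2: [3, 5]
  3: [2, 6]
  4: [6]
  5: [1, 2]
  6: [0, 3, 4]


Visit 2, push [5, 3]
Visit 3, push [6]
Visit 6, push [4, 0]
Visit 0, push []
Visit 4, push []
Visit 5, push [1]
Visit 1, push []

DFS order: [2, 3, 6, 0, 4, 5, 1]


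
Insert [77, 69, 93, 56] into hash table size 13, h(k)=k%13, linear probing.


Insert 77: h=12 -> slot 12
Insert 69: h=4 -> slot 4
Insert 93: h=2 -> slot 2
Insert 56: h=4, 1 probes -> slot 5

Table: [None, None, 93, None, 69, 56, None, None, None, None, None, None, 77]


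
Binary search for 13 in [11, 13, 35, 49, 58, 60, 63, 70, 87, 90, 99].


Step 1: lo=0, hi=10, mid=5, val=60
Step 2: lo=0, hi=4, mid=2, val=35
Step 3: lo=0, hi=1, mid=0, val=11
Step 4: lo=1, hi=1, mid=1, val=13

Found at index 1


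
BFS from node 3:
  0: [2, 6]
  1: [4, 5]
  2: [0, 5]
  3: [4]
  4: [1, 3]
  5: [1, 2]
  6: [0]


Visit 3, enqueue [4]
Visit 4, enqueue [1]
Visit 1, enqueue [5]
Visit 5, enqueue [2]
Visit 2, enqueue [0]
Visit 0, enqueue [6]
Visit 6, enqueue []

BFS order: [3, 4, 1, 5, 2, 0, 6]


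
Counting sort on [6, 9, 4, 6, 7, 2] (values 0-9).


Input: [6, 9, 4, 6, 7, 2]
Counts: [0, 0, 1, 0, 1, 0, 2, 1, 0, 1]

Sorted: [2, 4, 6, 6, 7, 9]


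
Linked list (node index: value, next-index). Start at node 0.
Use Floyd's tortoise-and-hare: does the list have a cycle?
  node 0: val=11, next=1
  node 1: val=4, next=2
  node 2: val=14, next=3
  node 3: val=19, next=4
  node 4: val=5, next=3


Floyd's tortoise (slow, +1) and hare (fast, +2):
  init: slow=0, fast=0
  step 1: slow=1, fast=2
  step 2: slow=2, fast=4
  step 3: slow=3, fast=4
  step 4: slow=4, fast=4
  slow == fast at node 4: cycle detected

Cycle: yes


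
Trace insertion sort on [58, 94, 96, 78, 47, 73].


Initial: [58, 94, 96, 78, 47, 73]
Insert 94: [58, 94, 96, 78, 47, 73]
Insert 96: [58, 94, 96, 78, 47, 73]
Insert 78: [58, 78, 94, 96, 47, 73]
Insert 47: [47, 58, 78, 94, 96, 73]
Insert 73: [47, 58, 73, 78, 94, 96]

Sorted: [47, 58, 73, 78, 94, 96]


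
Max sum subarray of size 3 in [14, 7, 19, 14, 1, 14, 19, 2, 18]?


[0:3]: 40
[1:4]: 40
[2:5]: 34
[3:6]: 29
[4:7]: 34
[5:8]: 35
[6:9]: 39

Max: 40 at [0:3]


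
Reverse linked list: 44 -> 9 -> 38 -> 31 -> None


Step 1: curr=44, set curr.next=prev(None) | reversed so far: 44
Step 2: curr=9, set curr.next=prev(44) | reversed so far: 9 -> 44
Step 3: curr=38, set curr.next=prev(9) | reversed so far: 38 -> 9 -> 44
Step 4: curr=31, set curr.next=prev(38) | reversed so far: 31 -> 38 -> 9 -> 44

31 -> 38 -> 9 -> 44 -> None


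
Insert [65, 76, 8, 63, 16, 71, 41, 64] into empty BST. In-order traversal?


Insert 65: root
Insert 76: R from 65
Insert 8: L from 65
Insert 63: L from 65 -> R from 8
Insert 16: L from 65 -> R from 8 -> L from 63
Insert 71: R from 65 -> L from 76
Insert 41: L from 65 -> R from 8 -> L from 63 -> R from 16
Insert 64: L from 65 -> R from 8 -> R from 63

In-order: [8, 16, 41, 63, 64, 65, 71, 76]


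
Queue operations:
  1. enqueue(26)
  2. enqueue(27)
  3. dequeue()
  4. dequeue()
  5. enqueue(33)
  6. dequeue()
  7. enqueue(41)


enqueue(26) -> [26]
enqueue(27) -> [26, 27]
dequeue()->26, [27]
dequeue()->27, []
enqueue(33) -> [33]
dequeue()->33, []
enqueue(41) -> [41]

Final queue: [41]


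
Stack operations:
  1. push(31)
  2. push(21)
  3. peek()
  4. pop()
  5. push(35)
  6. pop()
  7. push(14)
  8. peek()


push(31) -> [31]
push(21) -> [31, 21]
peek()->21
pop()->21, [31]
push(35) -> [31, 35]
pop()->35, [31]
push(14) -> [31, 14]
peek()->14

Final stack: [31, 14]


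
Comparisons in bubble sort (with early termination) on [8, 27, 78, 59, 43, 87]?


Algorithm: bubble sort (with early termination)
Input: [8, 27, 78, 59, 43, 87]
Sorted: [8, 27, 43, 59, 78, 87]

12


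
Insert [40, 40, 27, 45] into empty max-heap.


Insert 40: [40]
Insert 40: [40, 40]
Insert 27: [40, 40, 27]
Insert 45: [45, 40, 27, 40]

Final heap: [45, 40, 27, 40]


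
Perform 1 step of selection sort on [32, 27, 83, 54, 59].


Initial: [32, 27, 83, 54, 59]
Step 1: min=27 at 1
  Swap: [27, 32, 83, 54, 59]

After 1 step: [27, 32, 83, 54, 59]


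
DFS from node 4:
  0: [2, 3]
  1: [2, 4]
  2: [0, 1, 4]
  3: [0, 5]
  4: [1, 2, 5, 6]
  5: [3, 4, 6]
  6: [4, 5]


Visit 4, push [6, 5, 2, 1]
Visit 1, push [2]
Visit 2, push [0]
Visit 0, push [3]
Visit 3, push [5]
Visit 5, push [6]
Visit 6, push []

DFS order: [4, 1, 2, 0, 3, 5, 6]


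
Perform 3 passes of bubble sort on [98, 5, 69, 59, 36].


Initial: [98, 5, 69, 59, 36]
Pass 1: [5, 69, 59, 36, 98] (4 swaps)
Pass 2: [5, 59, 36, 69, 98] (2 swaps)
Pass 3: [5, 36, 59, 69, 98] (1 swaps)

After 3 passes: [5, 36, 59, 69, 98]


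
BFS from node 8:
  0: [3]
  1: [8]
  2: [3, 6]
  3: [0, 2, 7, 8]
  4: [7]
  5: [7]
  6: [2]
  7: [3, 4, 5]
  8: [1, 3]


Visit 8, enqueue [1, 3]
Visit 1, enqueue []
Visit 3, enqueue [0, 2, 7]
Visit 0, enqueue []
Visit 2, enqueue [6]
Visit 7, enqueue [4, 5]
Visit 6, enqueue []
Visit 4, enqueue []
Visit 5, enqueue []

BFS order: [8, 1, 3, 0, 2, 7, 6, 4, 5]


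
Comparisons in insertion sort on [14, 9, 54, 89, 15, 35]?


Algorithm: insertion sort
Input: [14, 9, 54, 89, 15, 35]
Sorted: [9, 14, 15, 35, 54, 89]

9


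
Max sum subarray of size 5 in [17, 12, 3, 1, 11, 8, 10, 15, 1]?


[0:5]: 44
[1:6]: 35
[2:7]: 33
[3:8]: 45
[4:9]: 45

Max: 45 at [3:8]


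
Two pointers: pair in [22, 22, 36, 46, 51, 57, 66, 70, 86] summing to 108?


lo=0(22)+hi=8(86)=108

Yes: 22+86=108


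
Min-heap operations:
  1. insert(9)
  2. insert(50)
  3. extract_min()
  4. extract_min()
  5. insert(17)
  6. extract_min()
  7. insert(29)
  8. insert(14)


insert(9) -> [9]
insert(50) -> [9, 50]
extract_min()->9, [50]
extract_min()->50, []
insert(17) -> [17]
extract_min()->17, []
insert(29) -> [29]
insert(14) -> [14, 29]

Final heap: [14, 29]


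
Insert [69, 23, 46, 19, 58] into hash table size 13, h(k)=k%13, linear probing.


Insert 69: h=4 -> slot 4
Insert 23: h=10 -> slot 10
Insert 46: h=7 -> slot 7
Insert 19: h=6 -> slot 6
Insert 58: h=6, 2 probes -> slot 8

Table: [None, None, None, None, 69, None, 19, 46, 58, None, 23, None, None]


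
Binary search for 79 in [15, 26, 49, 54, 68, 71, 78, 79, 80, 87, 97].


Step 1: lo=0, hi=10, mid=5, val=71
Step 2: lo=6, hi=10, mid=8, val=80
Step 3: lo=6, hi=7, mid=6, val=78
Step 4: lo=7, hi=7, mid=7, val=79

Found at index 7


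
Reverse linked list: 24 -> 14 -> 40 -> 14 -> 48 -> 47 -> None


Step 1: curr=24, set curr.next=prev(None) | reversed so far: 24
Step 2: curr=14, set curr.next=prev(24) | reversed so far: 14 -> 24
Step 3: curr=40, set curr.next=prev(14) | reversed so far: 40 -> 14 -> 24
Step 4: curr=14, set curr.next=prev(40) | reversed so far: 14 -> 40 -> 14 -> 24
Step 5: curr=48, set curr.next=prev(14) | reversed so far: 48 -> 14 -> 40 -> 14 -> 24
Step 6: curr=47, set curr.next=prev(48) | reversed so far: 47 -> 48 -> 14 -> 40 -> 14 -> 24

47 -> 48 -> 14 -> 40 -> 14 -> 24 -> None


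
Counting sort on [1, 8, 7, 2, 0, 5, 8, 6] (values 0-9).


Input: [1, 8, 7, 2, 0, 5, 8, 6]
Counts: [1, 1, 1, 0, 0, 1, 1, 1, 2, 0]

Sorted: [0, 1, 2, 5, 6, 7, 8, 8]


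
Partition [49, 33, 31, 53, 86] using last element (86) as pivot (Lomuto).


Pivot: 86
  49 <= 86: advance i (no swap)
  33 <= 86: advance i (no swap)
  31 <= 86: advance i (no swap)
  53 <= 86: advance i (no swap)
Place pivot at 4: [49, 33, 31, 53, 86]

Partitioned: [49, 33, 31, 53, 86]


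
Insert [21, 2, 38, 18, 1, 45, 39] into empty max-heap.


Insert 21: [21]
Insert 2: [21, 2]
Insert 38: [38, 2, 21]
Insert 18: [38, 18, 21, 2]
Insert 1: [38, 18, 21, 2, 1]
Insert 45: [45, 18, 38, 2, 1, 21]
Insert 39: [45, 18, 39, 2, 1, 21, 38]

Final heap: [45, 18, 39, 2, 1, 21, 38]


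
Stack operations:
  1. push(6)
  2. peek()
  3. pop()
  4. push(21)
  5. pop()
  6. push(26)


push(6) -> [6]
peek()->6
pop()->6, []
push(21) -> [21]
pop()->21, []
push(26) -> [26]

Final stack: [26]


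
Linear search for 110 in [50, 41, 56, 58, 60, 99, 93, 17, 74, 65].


i=0: 50!=110
i=1: 41!=110
i=2: 56!=110
i=3: 58!=110
i=4: 60!=110
i=5: 99!=110
i=6: 93!=110
i=7: 17!=110
i=8: 74!=110
i=9: 65!=110

Not found, 10 comps


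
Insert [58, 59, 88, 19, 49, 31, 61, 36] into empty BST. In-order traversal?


Insert 58: root
Insert 59: R from 58
Insert 88: R from 58 -> R from 59
Insert 19: L from 58
Insert 49: L from 58 -> R from 19
Insert 31: L from 58 -> R from 19 -> L from 49
Insert 61: R from 58 -> R from 59 -> L from 88
Insert 36: L from 58 -> R from 19 -> L from 49 -> R from 31

In-order: [19, 31, 36, 49, 58, 59, 61, 88]


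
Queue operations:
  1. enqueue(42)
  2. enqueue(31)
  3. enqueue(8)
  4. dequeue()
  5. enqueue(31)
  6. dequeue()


enqueue(42) -> [42]
enqueue(31) -> [42, 31]
enqueue(8) -> [42, 31, 8]
dequeue()->42, [31, 8]
enqueue(31) -> [31, 8, 31]
dequeue()->31, [8, 31]

Final queue: [8, 31]


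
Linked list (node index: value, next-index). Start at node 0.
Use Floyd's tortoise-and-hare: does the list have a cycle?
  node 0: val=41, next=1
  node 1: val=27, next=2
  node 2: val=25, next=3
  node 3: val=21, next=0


Floyd's tortoise (slow, +1) and hare (fast, +2):
  init: slow=0, fast=0
  step 1: slow=1, fast=2
  step 2: slow=2, fast=0
  step 3: slow=3, fast=2
  step 4: slow=0, fast=0
  slow == fast at node 0: cycle detected

Cycle: yes


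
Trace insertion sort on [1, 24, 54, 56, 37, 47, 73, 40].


Initial: [1, 24, 54, 56, 37, 47, 73, 40]
Insert 24: [1, 24, 54, 56, 37, 47, 73, 40]
Insert 54: [1, 24, 54, 56, 37, 47, 73, 40]
Insert 56: [1, 24, 54, 56, 37, 47, 73, 40]
Insert 37: [1, 24, 37, 54, 56, 47, 73, 40]
Insert 47: [1, 24, 37, 47, 54, 56, 73, 40]
Insert 73: [1, 24, 37, 47, 54, 56, 73, 40]
Insert 40: [1, 24, 37, 40, 47, 54, 56, 73]

Sorted: [1, 24, 37, 40, 47, 54, 56, 73]


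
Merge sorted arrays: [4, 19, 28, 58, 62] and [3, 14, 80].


Take 3 from B
Take 4 from A
Take 14 from B
Take 19 from A
Take 28 from A
Take 58 from A
Take 62 from A

Merged: [3, 4, 14, 19, 28, 58, 62, 80]


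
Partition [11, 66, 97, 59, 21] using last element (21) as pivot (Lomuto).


Pivot: 21
  11 <= 21: advance i (no swap)
Place pivot at 1: [11, 21, 97, 59, 66]

Partitioned: [11, 21, 97, 59, 66]


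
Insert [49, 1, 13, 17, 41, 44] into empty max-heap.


Insert 49: [49]
Insert 1: [49, 1]
Insert 13: [49, 1, 13]
Insert 17: [49, 17, 13, 1]
Insert 41: [49, 41, 13, 1, 17]
Insert 44: [49, 41, 44, 1, 17, 13]

Final heap: [49, 41, 44, 1, 17, 13]


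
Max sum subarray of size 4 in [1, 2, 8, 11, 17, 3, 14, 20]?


[0:4]: 22
[1:5]: 38
[2:6]: 39
[3:7]: 45
[4:8]: 54

Max: 54 at [4:8]


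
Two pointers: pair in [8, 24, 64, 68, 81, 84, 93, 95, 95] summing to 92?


lo=0(8)+hi=8(95)=103
lo=0(8)+hi=7(95)=103
lo=0(8)+hi=6(93)=101
lo=0(8)+hi=5(84)=92

Yes: 8+84=92


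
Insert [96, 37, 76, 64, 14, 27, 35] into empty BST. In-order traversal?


Insert 96: root
Insert 37: L from 96
Insert 76: L from 96 -> R from 37
Insert 64: L from 96 -> R from 37 -> L from 76
Insert 14: L from 96 -> L from 37
Insert 27: L from 96 -> L from 37 -> R from 14
Insert 35: L from 96 -> L from 37 -> R from 14 -> R from 27

In-order: [14, 27, 35, 37, 64, 76, 96]


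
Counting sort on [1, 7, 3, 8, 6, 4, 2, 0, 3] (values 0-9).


Input: [1, 7, 3, 8, 6, 4, 2, 0, 3]
Counts: [1, 1, 1, 2, 1, 0, 1, 1, 1, 0]

Sorted: [0, 1, 2, 3, 3, 4, 6, 7, 8]


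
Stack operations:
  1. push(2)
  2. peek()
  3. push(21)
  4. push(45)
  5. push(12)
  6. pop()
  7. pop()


push(2) -> [2]
peek()->2
push(21) -> [2, 21]
push(45) -> [2, 21, 45]
push(12) -> [2, 21, 45, 12]
pop()->12, [2, 21, 45]
pop()->45, [2, 21]

Final stack: [2, 21]


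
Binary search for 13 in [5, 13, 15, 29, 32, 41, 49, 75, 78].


Step 1: lo=0, hi=8, mid=4, val=32
Step 2: lo=0, hi=3, mid=1, val=13

Found at index 1


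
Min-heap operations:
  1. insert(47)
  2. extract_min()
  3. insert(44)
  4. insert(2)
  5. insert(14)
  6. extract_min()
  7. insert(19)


insert(47) -> [47]
extract_min()->47, []
insert(44) -> [44]
insert(2) -> [2, 44]
insert(14) -> [2, 44, 14]
extract_min()->2, [14, 44]
insert(19) -> [14, 44, 19]

Final heap: [14, 44, 19]


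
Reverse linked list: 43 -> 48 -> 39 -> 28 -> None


Step 1: curr=43, set curr.next=prev(None) | reversed so far: 43
Step 2: curr=48, set curr.next=prev(43) | reversed so far: 48 -> 43
Step 3: curr=39, set curr.next=prev(48) | reversed so far: 39 -> 48 -> 43
Step 4: curr=28, set curr.next=prev(39) | reversed so far: 28 -> 39 -> 48 -> 43

28 -> 39 -> 48 -> 43 -> None


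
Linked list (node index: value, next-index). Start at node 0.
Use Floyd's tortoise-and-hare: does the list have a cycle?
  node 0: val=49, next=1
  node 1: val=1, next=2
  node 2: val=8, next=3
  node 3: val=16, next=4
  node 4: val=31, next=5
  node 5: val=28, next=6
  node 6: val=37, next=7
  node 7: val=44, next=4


Floyd's tortoise (slow, +1) and hare (fast, +2):
  init: slow=0, fast=0
  step 1: slow=1, fast=2
  step 2: slow=2, fast=4
  step 3: slow=3, fast=6
  step 4: slow=4, fast=4
  slow == fast at node 4: cycle detected

Cycle: yes


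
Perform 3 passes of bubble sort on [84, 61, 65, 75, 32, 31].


Initial: [84, 61, 65, 75, 32, 31]
Pass 1: [61, 65, 75, 32, 31, 84] (5 swaps)
Pass 2: [61, 65, 32, 31, 75, 84] (2 swaps)
Pass 3: [61, 32, 31, 65, 75, 84] (2 swaps)

After 3 passes: [61, 32, 31, 65, 75, 84]


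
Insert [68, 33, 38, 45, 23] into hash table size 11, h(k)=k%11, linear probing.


Insert 68: h=2 -> slot 2
Insert 33: h=0 -> slot 0
Insert 38: h=5 -> slot 5
Insert 45: h=1 -> slot 1
Insert 23: h=1, 2 probes -> slot 3

Table: [33, 45, 68, 23, None, 38, None, None, None, None, None]


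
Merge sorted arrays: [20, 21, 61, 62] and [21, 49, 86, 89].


Take 20 from A
Take 21 from A
Take 21 from B
Take 49 from B
Take 61 from A
Take 62 from A

Merged: [20, 21, 21, 49, 61, 62, 86, 89]


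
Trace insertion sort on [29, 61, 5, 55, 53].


Initial: [29, 61, 5, 55, 53]
Insert 61: [29, 61, 5, 55, 53]
Insert 5: [5, 29, 61, 55, 53]
Insert 55: [5, 29, 55, 61, 53]
Insert 53: [5, 29, 53, 55, 61]

Sorted: [5, 29, 53, 55, 61]


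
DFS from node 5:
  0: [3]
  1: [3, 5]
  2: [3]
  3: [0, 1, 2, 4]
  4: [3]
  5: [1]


Visit 5, push [1]
Visit 1, push [3]
Visit 3, push [4, 2, 0]
Visit 0, push []
Visit 2, push []
Visit 4, push []

DFS order: [5, 1, 3, 0, 2, 4]


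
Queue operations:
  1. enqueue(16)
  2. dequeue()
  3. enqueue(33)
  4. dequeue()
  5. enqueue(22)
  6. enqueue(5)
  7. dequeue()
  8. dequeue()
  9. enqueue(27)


enqueue(16) -> [16]
dequeue()->16, []
enqueue(33) -> [33]
dequeue()->33, []
enqueue(22) -> [22]
enqueue(5) -> [22, 5]
dequeue()->22, [5]
dequeue()->5, []
enqueue(27) -> [27]

Final queue: [27]


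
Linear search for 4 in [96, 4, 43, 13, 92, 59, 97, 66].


i=0: 96!=4
i=1: 4==4 found!

Found at 1, 2 comps


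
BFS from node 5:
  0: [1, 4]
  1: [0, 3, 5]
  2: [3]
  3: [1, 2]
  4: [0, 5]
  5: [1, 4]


Visit 5, enqueue [1, 4]
Visit 1, enqueue [0, 3]
Visit 4, enqueue []
Visit 0, enqueue []
Visit 3, enqueue [2]
Visit 2, enqueue []

BFS order: [5, 1, 4, 0, 3, 2]


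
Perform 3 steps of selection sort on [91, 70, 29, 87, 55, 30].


Initial: [91, 70, 29, 87, 55, 30]
Step 1: min=29 at 2
  Swap: [29, 70, 91, 87, 55, 30]
Step 2: min=30 at 5
  Swap: [29, 30, 91, 87, 55, 70]
Step 3: min=55 at 4
  Swap: [29, 30, 55, 87, 91, 70]

After 3 steps: [29, 30, 55, 87, 91, 70]


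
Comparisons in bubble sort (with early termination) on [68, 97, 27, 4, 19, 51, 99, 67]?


Algorithm: bubble sort (with early termination)
Input: [68, 97, 27, 4, 19, 51, 99, 67]
Sorted: [4, 19, 27, 51, 67, 68, 97, 99]

22


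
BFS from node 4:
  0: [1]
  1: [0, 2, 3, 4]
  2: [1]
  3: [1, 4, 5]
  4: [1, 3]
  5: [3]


Visit 4, enqueue [1, 3]
Visit 1, enqueue [0, 2]
Visit 3, enqueue [5]
Visit 0, enqueue []
Visit 2, enqueue []
Visit 5, enqueue []

BFS order: [4, 1, 3, 0, 2, 5]


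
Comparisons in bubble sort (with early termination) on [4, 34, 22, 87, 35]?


Algorithm: bubble sort (with early termination)
Input: [4, 34, 22, 87, 35]
Sorted: [4, 22, 34, 35, 87]

7


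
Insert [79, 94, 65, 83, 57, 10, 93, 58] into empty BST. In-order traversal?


Insert 79: root
Insert 94: R from 79
Insert 65: L from 79
Insert 83: R from 79 -> L from 94
Insert 57: L from 79 -> L from 65
Insert 10: L from 79 -> L from 65 -> L from 57
Insert 93: R from 79 -> L from 94 -> R from 83
Insert 58: L from 79 -> L from 65 -> R from 57

In-order: [10, 57, 58, 65, 79, 83, 93, 94]


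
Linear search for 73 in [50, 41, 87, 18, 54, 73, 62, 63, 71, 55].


i=0: 50!=73
i=1: 41!=73
i=2: 87!=73
i=3: 18!=73
i=4: 54!=73
i=5: 73==73 found!

Found at 5, 6 comps


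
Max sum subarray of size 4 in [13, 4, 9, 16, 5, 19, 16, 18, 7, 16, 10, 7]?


[0:4]: 42
[1:5]: 34
[2:6]: 49
[3:7]: 56
[4:8]: 58
[5:9]: 60
[6:10]: 57
[7:11]: 51
[8:12]: 40

Max: 60 at [5:9]


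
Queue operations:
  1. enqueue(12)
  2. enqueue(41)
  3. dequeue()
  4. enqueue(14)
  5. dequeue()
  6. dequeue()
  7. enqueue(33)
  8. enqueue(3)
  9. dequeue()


enqueue(12) -> [12]
enqueue(41) -> [12, 41]
dequeue()->12, [41]
enqueue(14) -> [41, 14]
dequeue()->41, [14]
dequeue()->14, []
enqueue(33) -> [33]
enqueue(3) -> [33, 3]
dequeue()->33, [3]

Final queue: [3]


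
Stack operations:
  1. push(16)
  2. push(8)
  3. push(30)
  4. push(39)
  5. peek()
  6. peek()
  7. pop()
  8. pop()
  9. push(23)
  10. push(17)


push(16) -> [16]
push(8) -> [16, 8]
push(30) -> [16, 8, 30]
push(39) -> [16, 8, 30, 39]
peek()->39
peek()->39
pop()->39, [16, 8, 30]
pop()->30, [16, 8]
push(23) -> [16, 8, 23]
push(17) -> [16, 8, 23, 17]

Final stack: [16, 8, 23, 17]


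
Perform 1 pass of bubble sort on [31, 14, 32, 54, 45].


Initial: [31, 14, 32, 54, 45]
Pass 1: [14, 31, 32, 45, 54] (2 swaps)

After 1 pass: [14, 31, 32, 45, 54]


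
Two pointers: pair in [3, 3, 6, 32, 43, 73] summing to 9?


lo=0(3)+hi=5(73)=76
lo=0(3)+hi=4(43)=46
lo=0(3)+hi=3(32)=35
lo=0(3)+hi=2(6)=9

Yes: 3+6=9


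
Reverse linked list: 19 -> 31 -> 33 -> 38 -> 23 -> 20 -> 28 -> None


Step 1: curr=19, set curr.next=prev(None) | reversed so far: 19
Step 2: curr=31, set curr.next=prev(19) | reversed so far: 31 -> 19
Step 3: curr=33, set curr.next=prev(31) | reversed so far: 33 -> 31 -> 19
Step 4: curr=38, set curr.next=prev(33) | reversed so far: 38 -> 33 -> 31 -> 19
Step 5: curr=23, set curr.next=prev(38) | reversed so far: 23 -> 38 -> 33 -> 31 -> 19
Step 6: curr=20, set curr.next=prev(23) | reversed so far: 20 -> 23 -> 38 -> 33 -> 31 -> 19
Step 7: curr=28, set curr.next=prev(20) | reversed so far: 28 -> 20 -> 23 -> 38 -> 33 -> 31 -> 19

28 -> 20 -> 23 -> 38 -> 33 -> 31 -> 19 -> None


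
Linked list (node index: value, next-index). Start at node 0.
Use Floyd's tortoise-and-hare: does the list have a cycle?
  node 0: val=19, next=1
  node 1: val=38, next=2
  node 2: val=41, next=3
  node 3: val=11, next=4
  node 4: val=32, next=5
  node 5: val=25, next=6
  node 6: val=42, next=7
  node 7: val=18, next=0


Floyd's tortoise (slow, +1) and hare (fast, +2):
  init: slow=0, fast=0
  step 1: slow=1, fast=2
  step 2: slow=2, fast=4
  step 3: slow=3, fast=6
  step 4: slow=4, fast=0
  step 5: slow=5, fast=2
  step 6: slow=6, fast=4
  step 7: slow=7, fast=6
  step 8: slow=0, fast=0
  slow == fast at node 0: cycle detected

Cycle: yes


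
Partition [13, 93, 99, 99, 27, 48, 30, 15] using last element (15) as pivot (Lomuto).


Pivot: 15
  13 <= 15: advance i (no swap)
Place pivot at 1: [13, 15, 99, 99, 27, 48, 30, 93]

Partitioned: [13, 15, 99, 99, 27, 48, 30, 93]


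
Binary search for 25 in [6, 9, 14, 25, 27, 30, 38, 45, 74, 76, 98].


Step 1: lo=0, hi=10, mid=5, val=30
Step 2: lo=0, hi=4, mid=2, val=14
Step 3: lo=3, hi=4, mid=3, val=25

Found at index 3


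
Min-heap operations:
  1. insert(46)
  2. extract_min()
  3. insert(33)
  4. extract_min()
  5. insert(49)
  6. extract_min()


insert(46) -> [46]
extract_min()->46, []
insert(33) -> [33]
extract_min()->33, []
insert(49) -> [49]
extract_min()->49, []

Final heap: []
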